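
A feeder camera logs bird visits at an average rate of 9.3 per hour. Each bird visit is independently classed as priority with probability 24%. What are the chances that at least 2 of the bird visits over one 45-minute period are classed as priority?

Thinning: the bird visits that are classed as priority themselves form a Poisson process with rate 0.24 × 9.3 = 2.232 per hour.
Over the interval, μ = 2.232 × 0.75 = 1.674 (a 45-minute period = 0.75 hours).
P(N ≥ 2) = 1 − P(N ≤ 1) ≈ 0.4986.

0.4986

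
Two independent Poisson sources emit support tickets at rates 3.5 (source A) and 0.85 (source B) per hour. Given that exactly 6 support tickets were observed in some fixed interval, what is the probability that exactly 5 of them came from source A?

Given the total, each event is independently from source A with probability p = λ_A/(λ_A+λ_B) = 3.5/4.35 ≈ 0.8046.
So K ~ Binomial(6, 3.5/4.35): P(K = 5) = C(6,5) · (3.5/4.35)^5 · (0.85/4.35)^1 ≈ 0.3953.

0.3953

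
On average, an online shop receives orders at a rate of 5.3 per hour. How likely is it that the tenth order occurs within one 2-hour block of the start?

Over the interval, μ = 5.3 × 2 = 10.6 (a 2-hour block = 2 hours).
The tenth arrival falls in the interval iff at least 10 events occur there: P(S_10 ≤ t) = P(N ≥ 10) = 1 − P(N ≤ 9) ≈ 0.6146.

0.6146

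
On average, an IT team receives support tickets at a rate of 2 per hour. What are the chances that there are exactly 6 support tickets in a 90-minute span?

Over the interval, μ = 2 × 1.5 = 3 (a 90-minute span = 1.5 hours).
P(N = 6) = e^(−μ) μ^6/6! = e^(−3) · 3^6/720 ≈ 0.0504.

0.0504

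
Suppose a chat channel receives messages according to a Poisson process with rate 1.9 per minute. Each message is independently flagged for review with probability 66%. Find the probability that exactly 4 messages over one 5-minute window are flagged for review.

0.1219

Thinning: the messages that are flagged for review themselves form a Poisson process with rate 0.66 × 1.9 = 1.254 per minute.
Over the interval, μ = 1.254 × 5 = 6.27 (a 5-minute window = 5 minutes).
P(N = 4) = e^(−6.27) · 6.27^4/4! ≈ 0.1219.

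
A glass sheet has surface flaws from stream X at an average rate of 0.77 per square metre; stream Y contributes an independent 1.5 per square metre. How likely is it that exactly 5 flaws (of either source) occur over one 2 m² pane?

0.1716

Independent Poisson processes superpose: combined rate λ = 0.77 + 1.5 = 2.27 per square metre.
Over the interval, μ = 2.27 × 2 = 4.54 (a 2 m² pane = 2 square metres).
P(N = 5) = e^(−4.54) · 4.54^5/5! ≈ 0.1716.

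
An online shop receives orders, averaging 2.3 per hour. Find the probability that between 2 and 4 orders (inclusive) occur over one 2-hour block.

0.4569

Over the interval, μ = 2.3 × 2 = 4.6 (a 2-hour block = 2 hours).
P(2 ≤ N ≤ 4) = Σ_{j=2}^{4} e^(−4.6) · 4.6^j/j! ≈ 0.4569.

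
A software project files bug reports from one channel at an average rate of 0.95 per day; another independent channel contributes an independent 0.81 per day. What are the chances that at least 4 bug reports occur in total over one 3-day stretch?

0.7721

Independent Poisson processes superpose: combined rate λ = 0.95 + 0.81 = 1.76 per day.
Over the interval, μ = 1.76 × 3 = 5.28 (a 3-day stretch = 3 days).
P(N ≥ 4) = 1 − P(N ≤ 3) ≈ 0.7721.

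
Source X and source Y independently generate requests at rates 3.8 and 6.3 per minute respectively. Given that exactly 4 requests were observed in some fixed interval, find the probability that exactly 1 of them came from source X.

Given the total, each event is independently from source X with probability p = λ_X/(λ_X+λ_Y) = 3.8/10.1 ≈ 0.3762.
So K ~ Binomial(4, 3.8/10.1): P(K = 1) = C(4,1) · (3.8/10.1)^1 · (6.3/10.1)^3 ≈ 0.3652.

0.3652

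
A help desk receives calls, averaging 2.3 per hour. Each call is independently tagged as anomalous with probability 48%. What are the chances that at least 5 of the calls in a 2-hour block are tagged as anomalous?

0.0734

Thinning: the calls that are tagged as anomalous themselves form a Poisson process with rate 0.48 × 2.3 = 1.104 per hour.
Over the interval, μ = 1.104 × 2 = 2.208 (a 2-hour block = 2 hours).
P(N ≥ 5) = 1 − P(N ≤ 4) ≈ 0.0734.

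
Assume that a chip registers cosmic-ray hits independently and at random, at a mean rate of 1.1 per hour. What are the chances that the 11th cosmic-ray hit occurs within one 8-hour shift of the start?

0.2706

Over the interval, μ = 1.1 × 8 = 8.8 (an 8-hour shift = 8 hours).
The 11th arrival falls in the interval iff at least 11 events occur there: P(S_11 ≤ t) = P(N ≥ 11) = 1 − P(N ≤ 10) ≈ 0.2706.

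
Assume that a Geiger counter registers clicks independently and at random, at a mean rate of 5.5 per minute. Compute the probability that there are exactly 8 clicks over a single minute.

With mean μ = 5.5 per minute,
P(N = 8) = e^(−μ) μ^8/8! = e^(−5.5) · 5.5^8/40320 ≈ 0.0849.

0.0849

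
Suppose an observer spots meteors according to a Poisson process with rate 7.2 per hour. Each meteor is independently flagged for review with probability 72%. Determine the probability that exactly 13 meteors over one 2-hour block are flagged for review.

Thinning: the meteors that are flagged for review themselves form a Poisson process with rate 0.72 × 7.2 = 5.184 per hour.
Over the interval, μ = 5.184 × 2 = 10.368 (a 2-hour block = 2 hours).
P(N = 13) = e^(−10.368) · 10.368^13/13! ≈ 0.0807.

0.0807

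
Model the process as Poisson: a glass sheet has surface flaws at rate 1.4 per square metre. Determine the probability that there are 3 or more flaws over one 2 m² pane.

0.5305

Over the interval, μ = 1.4 × 2 = 2.8 (a 2 m² pane = 2 square metres).
P(N ≥ 3) = 1 − P(N ≤ 2) = 1 − Σ_{j=0}^{2} e^(−μ) μ^j/j! ≈ 0.5305.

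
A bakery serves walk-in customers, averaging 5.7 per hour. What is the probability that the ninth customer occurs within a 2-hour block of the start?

0.8016

Over the interval, μ = 5.7 × 2 = 11.4 (a 2-hour block = 2 hours).
The ninth arrival falls in the interval iff at least 9 events occur there: P(S_9 ≤ t) = P(N ≥ 9) = 1 − P(N ≤ 8) ≈ 0.8016.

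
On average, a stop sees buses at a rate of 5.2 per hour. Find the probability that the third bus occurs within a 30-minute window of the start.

0.4816

Over the interval, μ = 5.2 × 0.5 = 2.6 (a 30-minute window = 0.5 hours).
The third arrival falls in the interval iff at least 3 events occur there: P(S_3 ≤ t) = P(N ≥ 3) = 1 − P(N ≤ 2) ≈ 0.4816.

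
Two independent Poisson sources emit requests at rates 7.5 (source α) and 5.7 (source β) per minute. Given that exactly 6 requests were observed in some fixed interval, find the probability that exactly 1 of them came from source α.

Given the total, each event is independently from source α with probability p = λ_α/(λ_α+λ_β) = 7.5/13.2 ≈ 0.5682.
So K ~ Binomial(6, 7.5/13.2): P(K = 1) = C(6,1) · (7.5/13.2)^1 · (5.7/13.2)^5 ≈ 0.0512.

0.0512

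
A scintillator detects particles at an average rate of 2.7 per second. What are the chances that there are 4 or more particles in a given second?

With mean μ = 2.7 per second,
P(N ≥ 4) = 1 − P(N ≤ 3) = 1 − Σ_{j=0}^{3} e^(−μ) μ^j/j! ≈ 0.2859.

0.2859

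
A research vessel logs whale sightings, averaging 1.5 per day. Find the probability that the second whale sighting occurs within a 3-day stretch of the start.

0.9389

Over the interval, μ = 1.5 × 3 = 4.5 (a 3-day stretch = 3 days).
The second arrival falls in the interval iff at least 2 events occur there: P(S_2 ≤ t) = P(N ≥ 2) = 1 − P(N ≤ 1) ≈ 0.9389.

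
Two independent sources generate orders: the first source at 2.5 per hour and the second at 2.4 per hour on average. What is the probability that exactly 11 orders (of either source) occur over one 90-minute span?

0.0544

Independent Poisson processes superpose: combined rate λ = 2.5 + 2.4 = 4.9 per hour.
Over the interval, μ = 4.9 × 1.5 = 7.35 (a 90-minute span = 1.5 hours).
P(N = 11) = e^(−7.35) · 7.35^11/11! ≈ 0.0544.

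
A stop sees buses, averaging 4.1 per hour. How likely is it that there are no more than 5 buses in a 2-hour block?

Over the interval, μ = 4.1 × 2 = 8.2 (a 2-hour block = 2 hours).
P(N ≤ 5) = Σ_{j=0}^{5} e^(−μ) μ^j/j! ≈ 0.1736.

0.1736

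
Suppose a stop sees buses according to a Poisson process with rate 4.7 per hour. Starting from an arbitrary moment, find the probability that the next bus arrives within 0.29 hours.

0.7441

Inter-arrival times are exponential with rate λ = 4.7 per hour.
P(T ≤ 0.29) = 1 − e^(−λt) = 1 − e^(−4.7 × 0.29) = 1 − e^(−1.363) ≈ 0.7441.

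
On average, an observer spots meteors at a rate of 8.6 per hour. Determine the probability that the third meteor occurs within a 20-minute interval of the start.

0.5463

Over the interval, μ = 8.6 × 1/3 ≈ 2.86667 (a 20-minute interval = 1/3 hours).
The third arrival falls in the interval iff at least 3 events occur there: P(S_3 ≤ t) = P(N ≥ 3) = 1 − P(N ≤ 2) ≈ 0.5463.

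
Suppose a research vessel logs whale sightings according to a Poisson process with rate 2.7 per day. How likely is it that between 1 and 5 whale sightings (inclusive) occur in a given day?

With mean μ = 2.7 per day,
P(1 ≤ N ≤ 5) = Σ_{j=1}^{5} e^(−2.7) · 2.7^j/j! ≈ 0.8761.

0.8761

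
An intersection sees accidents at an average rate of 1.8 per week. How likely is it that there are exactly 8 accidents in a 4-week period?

0.1337

Over the interval, μ = 1.8 × 4 = 7.2 (a 4-week period = 4 weeks).
P(N = 8) = e^(−μ) μ^8/8! = e^(−7.2) · 7.2^8/40320 ≈ 0.1337.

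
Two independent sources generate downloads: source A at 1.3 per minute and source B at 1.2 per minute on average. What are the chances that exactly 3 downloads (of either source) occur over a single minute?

Independent Poisson processes superpose: combined rate λ = 1.3 + 1.2 = 2.5 per minute.
So μ = 2.5.
P(N = 3) = e^(−2.5) · 2.5^3/3! ≈ 0.2138.

0.2138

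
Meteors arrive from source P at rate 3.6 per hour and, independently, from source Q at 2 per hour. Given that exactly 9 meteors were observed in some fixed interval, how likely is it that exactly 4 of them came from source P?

Given the total, each event is independently from source P with probability p = λ_P/(λ_P+λ_Q) = 3.6/5.6 ≈ 0.6429.
So K ~ Binomial(9, 3.6/5.6): P(K = 4) = C(9,4) · (3.6/5.6)^4 · (2/5.6)^5 ≈ 0.1250.

0.1250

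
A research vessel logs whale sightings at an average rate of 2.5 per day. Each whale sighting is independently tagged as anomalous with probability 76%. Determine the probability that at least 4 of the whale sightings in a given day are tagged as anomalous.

0.1253

Thinning: the whale sightings that are tagged as anomalous themselves form a Poisson process with rate 0.76 × 2.5 = 1.9 per day.
So μ = 1.9.
P(N ≥ 4) = 1 − P(N ≤ 3) ≈ 0.1253.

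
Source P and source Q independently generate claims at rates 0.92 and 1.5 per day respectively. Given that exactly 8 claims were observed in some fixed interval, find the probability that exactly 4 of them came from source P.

0.2158

Given the total, each event is independently from source P with probability p = λ_P/(λ_P+λ_Q) = 0.92/2.42 ≈ 0.3802.
So K ~ Binomial(8, 0.92/2.42): P(K = 4) = C(8,4) · (0.92/2.42)^4 · (1.5/2.42)^4 ≈ 0.2158.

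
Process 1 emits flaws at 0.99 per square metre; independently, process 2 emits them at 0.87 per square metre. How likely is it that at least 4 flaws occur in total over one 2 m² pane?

0.5100

Independent Poisson processes superpose: combined rate λ = 0.99 + 0.87 = 1.86 per square metre.
Over the interval, μ = 1.86 × 2 = 3.72 (a 2 m² pane = 2 square metres).
P(N ≥ 4) = 1 − P(N ≤ 3) ≈ 0.5100.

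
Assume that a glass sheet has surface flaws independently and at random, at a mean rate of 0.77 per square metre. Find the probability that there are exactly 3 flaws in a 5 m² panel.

0.2024

Over the interval, μ = 0.77 × 5 = 3.85 (a 5 m² panel = 5 square metres).
P(N = 3) = e^(−μ) μ^3/3! = e^(−3.85) · 3.85^3/6 ≈ 0.2024.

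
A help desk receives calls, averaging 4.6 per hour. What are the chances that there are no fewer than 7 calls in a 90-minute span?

Over the interval, μ = 4.6 × 1.5 = 6.9 (a 90-minute span = 1.5 hours).
P(N ≥ 7) = 1 − P(N ≤ 6) = 1 − Σ_{j=0}^{6} e^(−μ) μ^j/j! ≈ 0.5353.

0.5353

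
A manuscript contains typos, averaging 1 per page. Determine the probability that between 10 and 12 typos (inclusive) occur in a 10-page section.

0.3336

Over the interval, μ = 1 × 10 = 10 (a 10-page section = 10 pages).
P(10 ≤ N ≤ 12) = Σ_{j=10}^{12} e^(−10) · 10^j/j! ≈ 0.3336.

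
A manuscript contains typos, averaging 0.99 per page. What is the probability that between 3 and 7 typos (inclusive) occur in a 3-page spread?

Over the interval, μ = 0.99 × 3 = 2.97 (a 3-page spread = 3 pages).
P(3 ≤ N ≤ 7) = Σ_{j=3}^{7} e^(−2.97) · 2.97^j/j! ≈ 0.5588.

0.5588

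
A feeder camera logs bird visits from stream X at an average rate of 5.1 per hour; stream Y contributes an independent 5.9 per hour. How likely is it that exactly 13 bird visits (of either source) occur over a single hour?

0.0926

Independent Poisson processes superpose: combined rate λ = 5.1 + 5.9 = 11 per hour.
So μ = 11.
P(N = 13) = e^(−11) · 11^13/13! ≈ 0.0926.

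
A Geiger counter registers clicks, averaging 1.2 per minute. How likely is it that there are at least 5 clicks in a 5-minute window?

Over the interval, μ = 1.2 × 5 = 6 (a 5-minute window = 5 minutes).
P(N ≥ 5) = 1 − P(N ≤ 4) = 1 − Σ_{j=0}^{4} e^(−μ) μ^j/j! ≈ 0.7149.

0.7149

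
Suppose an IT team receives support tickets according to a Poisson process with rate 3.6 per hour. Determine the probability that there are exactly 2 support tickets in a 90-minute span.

Over the interval, μ = 3.6 × 1.5 = 5.4 (a 90-minute span = 1.5 hours).
P(N = 2) = e^(−μ) μ^2/2! = e^(−5.4) · 5.4^2/2 ≈ 0.0659.

0.0659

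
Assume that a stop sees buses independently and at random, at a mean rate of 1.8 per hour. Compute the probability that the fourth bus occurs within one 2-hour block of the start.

Over the interval, μ = 1.8 × 2 = 3.6 (a 2-hour block = 2 hours).
The fourth arrival falls in the interval iff at least 4 events occur there: P(S_4 ≤ t) = P(N ≥ 4) = 1 − P(N ≤ 3) ≈ 0.4848.

0.4848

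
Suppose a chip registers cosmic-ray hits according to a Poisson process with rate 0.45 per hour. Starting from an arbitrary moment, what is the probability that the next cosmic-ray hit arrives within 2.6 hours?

Inter-arrival times are exponential with rate λ = 0.45 per hour.
P(T ≤ 2.6) = 1 − e^(−λt) = 1 − e^(−0.45 × 2.6) = 1 − e^(−1.17) ≈ 0.6896.

0.6896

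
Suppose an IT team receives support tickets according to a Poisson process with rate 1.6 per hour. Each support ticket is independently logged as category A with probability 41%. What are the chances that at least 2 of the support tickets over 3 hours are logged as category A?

Thinning: the support tickets that are logged as category A themselves form a Poisson process with rate 0.41 × 1.6 = 0.656 per hour.
Over the interval, μ = 0.656 × 3 = 1.968 (3 hours).
P(N ≥ 2) = 1 − P(N ≤ 1) ≈ 0.5853.

0.5853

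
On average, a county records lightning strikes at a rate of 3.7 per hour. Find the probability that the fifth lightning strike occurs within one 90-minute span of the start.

0.6502

Over the interval, μ = 3.7 × 1.5 = 5.55 (a 90-minute span = 1.5 hours).
The fifth arrival falls in the interval iff at least 5 events occur there: P(S_5 ≤ t) = P(N ≥ 5) = 1 − P(N ≤ 4) ≈ 0.6502.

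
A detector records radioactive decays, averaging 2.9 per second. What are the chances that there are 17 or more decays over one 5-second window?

Over the interval, μ = 2.9 × 5 = 14.5 (a 5-second window = 5 seconds).
P(N ≥ 17) = 1 − P(N ≤ 16) = 1 − Σ_{j=0}^{16} e^(−μ) μ^j/j! ≈ 0.2888.

0.2888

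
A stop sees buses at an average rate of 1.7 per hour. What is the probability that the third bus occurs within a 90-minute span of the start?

Over the interval, μ = 1.7 × 1.5 = 2.55 (a 90-minute span = 1.5 hours).
The third arrival falls in the interval iff at least 3 events occur there: P(S_3 ≤ t) = P(N ≥ 3) = 1 − P(N ≤ 2) ≈ 0.4689.

0.4689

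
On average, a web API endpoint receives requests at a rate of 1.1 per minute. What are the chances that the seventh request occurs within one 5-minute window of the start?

Over the interval, μ = 1.1 × 5 = 5.5 (a 5-minute window = 5 minutes).
The seventh arrival falls in the interval iff at least 7 events occur there: P(S_7 ≤ t) = P(N ≥ 7) = 1 − P(N ≤ 6) ≈ 0.3140.

0.3140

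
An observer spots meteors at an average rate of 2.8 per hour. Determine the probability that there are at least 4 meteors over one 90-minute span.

0.6046

Over the interval, μ = 2.8 × 1.5 = 4.2 (a 90-minute span = 1.5 hours).
P(N ≥ 4) = 1 − P(N ≤ 3) = 1 − Σ_{j=0}^{3} e^(−μ) μ^j/j! ≈ 0.6046.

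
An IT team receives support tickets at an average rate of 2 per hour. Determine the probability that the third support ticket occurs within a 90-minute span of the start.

Over the interval, μ = 2 × 1.5 = 3 (a 90-minute span = 1.5 hours).
The third arrival falls in the interval iff at least 3 events occur there: P(S_3 ≤ t) = P(N ≥ 3) = 1 − P(N ≤ 2) ≈ 0.5768.

0.5768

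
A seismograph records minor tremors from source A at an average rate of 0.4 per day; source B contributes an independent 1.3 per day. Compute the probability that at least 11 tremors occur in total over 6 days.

Independent Poisson processes superpose: combined rate λ = 0.4 + 1.3 = 1.7 per day.
Over the interval, μ = 1.7 × 6 = 10.2 (6 days).
P(N ≥ 11) = 1 − P(N ≤ 10) ≈ 0.4420.

0.4420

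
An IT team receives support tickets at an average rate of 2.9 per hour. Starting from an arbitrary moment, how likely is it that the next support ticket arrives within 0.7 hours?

Inter-arrival times are exponential with rate λ = 2.9 per hour.
P(T ≤ 0.7) = 1 − e^(−λt) = 1 − e^(−2.9 × 0.7) = 1 − e^(−2.03) ≈ 0.8687.

0.8687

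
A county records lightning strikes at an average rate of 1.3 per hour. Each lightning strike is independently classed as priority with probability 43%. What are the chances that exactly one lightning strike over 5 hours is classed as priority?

Thinning: the lightning strikes that are classed as priority themselves form a Poisson process with rate 0.43 × 1.3 = 0.559 per hour.
Over the interval, μ = 0.559 × 5 = 2.795 (5 hours).
P(N = 1) = e^(−2.795) · 2.795^1/1! ≈ 0.1708.

0.1708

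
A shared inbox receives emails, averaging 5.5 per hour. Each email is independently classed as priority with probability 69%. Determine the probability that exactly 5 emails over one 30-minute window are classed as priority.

Thinning: the emails that are classed as priority themselves form a Poisson process with rate 0.69 × 5.5 = 3.795 per hour.
Over the interval, μ = 3.795 × 0.5 = 1.8975 (a 30-minute window = 0.5 hours).
P(N = 5) = e^(−1.8975) · 1.8975^5/5! ≈ 0.0307.

0.0307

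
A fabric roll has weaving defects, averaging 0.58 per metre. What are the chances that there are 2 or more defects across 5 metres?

Over the interval, μ = 0.58 × 5 = 2.9 (5 metres).
P(N ≥ 2) = 1 − P(N ≤ 1) = 1 − Σ_{j=0}^{1} e^(−μ) μ^j/j! ≈ 0.7854.

0.7854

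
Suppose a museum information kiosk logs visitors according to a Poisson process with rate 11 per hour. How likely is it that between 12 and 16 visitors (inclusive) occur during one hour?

0.3648

With mean μ = 11 per hour,
P(12 ≤ N ≤ 16) = Σ_{j=12}^{16} e^(−11) · 11^j/j! ≈ 0.3648.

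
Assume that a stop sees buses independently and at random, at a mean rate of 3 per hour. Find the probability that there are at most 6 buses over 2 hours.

0.6063

Over the interval, μ = 3 × 2 = 6 (2 hours).
P(N ≤ 6) = Σ_{j=0}^{6} e^(−μ) μ^j/j! ≈ 0.6063.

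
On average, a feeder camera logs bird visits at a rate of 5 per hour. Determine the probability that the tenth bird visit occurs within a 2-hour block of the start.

Over the interval, μ = 5 × 2 = 10 (a 2-hour block = 2 hours).
The tenth arrival falls in the interval iff at least 10 events occur there: P(S_10 ≤ t) = P(N ≥ 10) = 1 − P(N ≤ 9) ≈ 0.5421.

0.5421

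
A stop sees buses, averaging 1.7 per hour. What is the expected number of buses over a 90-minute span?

E[N] = λt = 1.7 × 1.5 = 2.55 (a 90-minute span = 1.5 hours).

2.55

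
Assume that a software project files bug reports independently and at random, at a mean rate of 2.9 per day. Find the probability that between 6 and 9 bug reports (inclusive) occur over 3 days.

0.4917

Over the interval, μ = 2.9 × 3 = 8.7 (3 days).
P(6 ≤ N ≤ 9) = Σ_{j=6}^{9} e^(−8.7) · 8.7^j/j! ≈ 0.4917.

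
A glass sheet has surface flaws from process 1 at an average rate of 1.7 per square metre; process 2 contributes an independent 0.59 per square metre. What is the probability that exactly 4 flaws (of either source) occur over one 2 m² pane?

Independent Poisson processes superpose: combined rate λ = 1.7 + 0.59 = 2.29 per square metre.
Over the interval, μ = 2.29 × 2 = 4.58 (a 2 m² pane = 2 square metres).
P(N = 4) = e^(−4.58) · 4.58^4/4! ≈ 0.1880.

0.1880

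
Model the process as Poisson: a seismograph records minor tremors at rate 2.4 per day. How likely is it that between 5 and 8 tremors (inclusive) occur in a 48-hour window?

0.4679

Over the interval, μ = 2.4 × 2 = 4.8 (a 48-hour window = 2 days).
P(5 ≤ N ≤ 8) = Σ_{j=5}^{8} e^(−4.8) · 4.8^j/j! ≈ 0.4679.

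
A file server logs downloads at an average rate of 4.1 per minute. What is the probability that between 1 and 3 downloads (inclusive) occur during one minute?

With mean μ = 4.1 per minute,
P(1 ≤ N ≤ 3) = Σ_{j=1}^{3} e^(−4.1) · 4.1^j/j! ≈ 0.3976.

0.3976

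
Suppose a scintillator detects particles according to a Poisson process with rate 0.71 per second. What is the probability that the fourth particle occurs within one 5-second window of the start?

0.4741

Over the interval, μ = 0.71 × 5 = 3.55 (a 5-second window = 5 seconds).
The fourth arrival falls in the interval iff at least 4 events occur there: P(S_4 ≤ t) = P(N ≥ 4) = 1 − P(N ≤ 3) ≈ 0.4741.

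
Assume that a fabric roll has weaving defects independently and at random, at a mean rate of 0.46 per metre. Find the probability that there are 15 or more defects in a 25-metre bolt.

0.1847

Over the interval, μ = 0.46 × 25 = 11.5 (a 25-metre bolt = 25 metres).
P(N ≥ 15) = 1 − P(N ≤ 14) = 1 − Σ_{j=0}^{14} e^(−μ) μ^j/j! ≈ 0.1847.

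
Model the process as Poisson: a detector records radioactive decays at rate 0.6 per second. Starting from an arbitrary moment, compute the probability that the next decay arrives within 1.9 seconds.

Inter-arrival times are exponential with rate λ = 0.6 per second.
P(T ≤ 1.9) = 1 − e^(−λt) = 1 − e^(−0.6 × 1.9) = 1 − e^(−1.14) ≈ 0.6802.

0.6802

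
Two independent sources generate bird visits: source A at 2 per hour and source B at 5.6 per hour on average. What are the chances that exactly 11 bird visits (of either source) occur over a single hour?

0.0613

Independent Poisson processes superpose: combined rate λ = 2 + 5.6 = 7.6 per hour.
So μ = 7.6.
P(N = 11) = e^(−7.6) · 7.6^11/11! ≈ 0.0613.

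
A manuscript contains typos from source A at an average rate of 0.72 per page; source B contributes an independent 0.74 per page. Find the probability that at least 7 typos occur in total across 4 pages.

Independent Poisson processes superpose: combined rate λ = 0.72 + 0.74 = 1.46 per page.
Over the interval, μ = 1.46 × 4 = 5.84 (4 pages).
P(N ≥ 7) = 1 − P(N ≤ 6) ≈ 0.3680.

0.3680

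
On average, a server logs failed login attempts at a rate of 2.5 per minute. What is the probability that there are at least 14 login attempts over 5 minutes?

0.3722

Over the interval, μ = 2.5 × 5 = 12.5 (5 minutes).
P(N ≥ 14) = 1 − P(N ≤ 13) = 1 − Σ_{j=0}^{13} e^(−μ) μ^j/j! ≈ 0.3722.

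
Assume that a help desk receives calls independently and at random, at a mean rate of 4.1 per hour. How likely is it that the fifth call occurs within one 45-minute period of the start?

Over the interval, μ = 4.1 × 0.75 = 3.075 (a 45-minute period = 0.75 hours).
The fifth arrival falls in the interval iff at least 5 events occur there: P(S_5 ≤ t) = P(N ≥ 5) = 1 − P(N ≤ 4) ≈ 0.1975.

0.1975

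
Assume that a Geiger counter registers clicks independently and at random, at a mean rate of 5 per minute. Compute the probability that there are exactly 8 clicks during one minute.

0.0653

With mean μ = 5 per minute,
P(N = 8) = e^(−μ) μ^8/8! = e^(−5) · 5^8/40320 ≈ 0.0653.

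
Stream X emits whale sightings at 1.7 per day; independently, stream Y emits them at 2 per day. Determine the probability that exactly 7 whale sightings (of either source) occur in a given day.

Independent Poisson processes superpose: combined rate λ = 1.7 + 2 = 3.7 per day.
So μ = 3.7.
P(N = 7) = e^(−3.7) · 3.7^7/7! ≈ 0.0466.

0.0466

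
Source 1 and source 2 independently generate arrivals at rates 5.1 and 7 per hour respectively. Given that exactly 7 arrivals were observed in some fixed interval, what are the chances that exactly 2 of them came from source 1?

Given the total, each event is independently from source 1 with probability p = λ_1/(λ_1+λ_2) = 5.1/12.1 ≈ 0.4215.
So K ~ Binomial(7, 5.1/12.1): P(K = 2) = C(7,2) · (5.1/12.1)^2 · (7/12.1)^5 ≈ 0.2417.

0.2417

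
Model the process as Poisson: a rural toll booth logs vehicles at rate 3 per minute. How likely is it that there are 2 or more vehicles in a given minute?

With mean μ = 3 per minute,
P(N ≥ 2) = 1 − P(N ≤ 1) = 1 − Σ_{j=0}^{1} e^(−μ) μ^j/j! ≈ 0.8009.

0.8009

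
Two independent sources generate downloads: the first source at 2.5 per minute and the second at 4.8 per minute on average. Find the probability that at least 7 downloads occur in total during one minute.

0.5940

Independent Poisson processes superpose: combined rate λ = 2.5 + 4.8 = 7.3 per minute.
So μ = 7.3.
P(N ≥ 7) = 1 − P(N ≤ 6) ≈ 0.5940.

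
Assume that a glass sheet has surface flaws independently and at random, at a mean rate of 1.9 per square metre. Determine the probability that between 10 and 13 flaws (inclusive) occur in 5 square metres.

0.3763

Over the interval, μ = 1.9 × 5 = 9.5 (5 square metres).
P(10 ≤ N ≤ 13) = Σ_{j=10}^{13} e^(−9.5) · 9.5^j/j! ≈ 0.3763.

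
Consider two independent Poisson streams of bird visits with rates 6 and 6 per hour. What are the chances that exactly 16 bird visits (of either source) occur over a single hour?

Independent Poisson processes superpose: combined rate λ = 6 + 6 = 12 per hour.
So μ = 12.
P(N = 16) = e^(−12) · 12^16/16! ≈ 0.0543.

0.0543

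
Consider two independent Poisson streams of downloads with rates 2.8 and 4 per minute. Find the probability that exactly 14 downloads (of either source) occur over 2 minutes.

Independent Poisson processes superpose: combined rate λ = 2.8 + 4 = 6.8 per minute.
Over the interval, μ = 6.8 × 2 = 13.6 (2 minutes).
P(N = 14) = e^(−13.6) · 13.6^14/14! ≈ 0.1054.

0.1054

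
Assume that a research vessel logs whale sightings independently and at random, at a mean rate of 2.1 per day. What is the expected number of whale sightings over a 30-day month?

63

E[N] = λt = 2.1 × 30 = 63 (a 30-day month = 30 days).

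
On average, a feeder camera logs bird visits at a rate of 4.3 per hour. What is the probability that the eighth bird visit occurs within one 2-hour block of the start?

0.6272

Over the interval, μ = 4.3 × 2 = 8.6 (a 2-hour block = 2 hours).
The eighth arrival falls in the interval iff at least 8 events occur there: P(S_8 ≤ t) = P(N ≥ 8) = 1 − P(N ≤ 7) ≈ 0.6272.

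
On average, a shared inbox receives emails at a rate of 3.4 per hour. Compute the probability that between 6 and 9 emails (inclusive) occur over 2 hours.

Over the interval, μ = 3.4 × 2 = 6.8 (2 hours).
P(6 ≤ N ≤ 9) = Σ_{j=6}^{9} e^(−6.8) · 6.8^j/j! ≈ 0.5232.

0.5232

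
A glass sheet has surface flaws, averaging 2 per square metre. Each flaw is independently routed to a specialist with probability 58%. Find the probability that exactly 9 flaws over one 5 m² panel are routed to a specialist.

0.0620

Thinning: the flaws that are routed to a specialist themselves form a Poisson process with rate 0.58 × 2 = 1.16 per square metre.
Over the interval, μ = 1.16 × 5 = 5.8 (a 5 m² panel = 5 square metres).
P(N = 9) = e^(−5.8) · 5.8^9/9! ≈ 0.0620.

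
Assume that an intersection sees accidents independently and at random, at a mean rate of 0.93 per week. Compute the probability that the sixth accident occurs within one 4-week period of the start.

0.1728

Over the interval, μ = 0.93 × 4 = 3.72 (a 4-week period = 4 weeks).
The sixth arrival falls in the interval iff at least 6 events occur there: P(S_6 ≤ t) = P(N ≥ 6) = 1 − P(N ≤ 5) ≈ 0.1728.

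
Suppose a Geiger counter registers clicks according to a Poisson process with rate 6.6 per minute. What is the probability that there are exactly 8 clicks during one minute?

0.1215

With mean μ = 6.6 per minute,
P(N = 8) = e^(−μ) μ^8/8! = e^(−6.6) · 6.6^8/40320 ≈ 0.1215.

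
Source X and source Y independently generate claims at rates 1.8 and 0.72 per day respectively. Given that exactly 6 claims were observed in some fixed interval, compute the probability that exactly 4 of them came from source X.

Given the total, each event is independently from source X with probability p = λ_X/(λ_X+λ_Y) = 1.8/2.52 ≈ 0.7143.
So K ~ Binomial(6, 1.8/2.52): P(K = 4) = C(6,4) · (1.8/2.52)^4 · (0.72/2.52)^2 ≈ 0.3187.

0.3187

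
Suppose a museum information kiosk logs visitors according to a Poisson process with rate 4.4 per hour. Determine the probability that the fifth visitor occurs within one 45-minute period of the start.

0.2374

Over the interval, μ = 4.4 × 0.75 = 3.3 (a 45-minute period = 0.75 hours).
The fifth arrival falls in the interval iff at least 5 events occur there: P(S_5 ≤ t) = P(N ≥ 5) = 1 − P(N ≤ 4) ≈ 0.2374.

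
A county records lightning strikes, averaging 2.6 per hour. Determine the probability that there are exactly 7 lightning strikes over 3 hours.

Over the interval, μ = 2.6 × 3 = 7.8 (3 hours).
P(N = 7) = e^(−μ) μ^7/7! = e^(−7.8) · 7.8^7/5040 ≈ 0.1428.

0.1428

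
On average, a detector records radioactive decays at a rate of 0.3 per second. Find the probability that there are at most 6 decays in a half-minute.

Over the interval, μ = 0.3 × 30 = 9 (a half-minute = 30 seconds).
P(N ≤ 6) = Σ_{j=0}^{6} e^(−μ) μ^j/j! ≈ 0.2068.

0.2068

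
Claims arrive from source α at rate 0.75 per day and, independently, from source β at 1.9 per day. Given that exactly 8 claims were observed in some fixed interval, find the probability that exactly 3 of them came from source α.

0.2405

Given the total, each event is independently from source α with probability p = λ_α/(λ_α+λ_β) = 0.75/2.65 ≈ 0.2830.
So K ~ Binomial(8, 0.75/2.65): P(K = 3) = C(8,3) · (0.75/2.65)^3 · (1.9/2.65)^5 ≈ 0.2405.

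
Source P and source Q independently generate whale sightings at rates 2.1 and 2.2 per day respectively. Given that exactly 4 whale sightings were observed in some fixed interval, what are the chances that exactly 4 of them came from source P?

Given the total, each event is independently from source P with probability p = λ_P/(λ_P+λ_Q) = 2.1/4.3 ≈ 0.4884.
So K ~ Binomial(4, 2.1/4.3): P(K = 4) = C(4,4) · (2.1/4.3)^4 · (2.2/4.3)^0 ≈ 0.0569.

0.0569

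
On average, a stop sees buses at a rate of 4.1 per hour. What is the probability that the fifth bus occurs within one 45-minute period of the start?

Over the interval, μ = 4.1 × 0.75 = 3.075 (a 45-minute period = 0.75 hours).
The fifth arrival falls in the interval iff at least 5 events occur there: P(S_5 ≤ t) = P(N ≥ 5) = 1 − P(N ≤ 4) ≈ 0.1975.

0.1975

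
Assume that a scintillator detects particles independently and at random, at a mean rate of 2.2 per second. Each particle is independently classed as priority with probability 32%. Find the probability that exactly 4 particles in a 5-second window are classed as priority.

0.1893

Thinning: the particles that are classed as priority themselves form a Poisson process with rate 0.32 × 2.2 = 0.704 per second.
Over the interval, μ = 0.704 × 5 = 3.52 (a 5-second window = 5 seconds).
P(N = 4) = e^(−3.52) · 3.52^4/4! ≈ 0.1893.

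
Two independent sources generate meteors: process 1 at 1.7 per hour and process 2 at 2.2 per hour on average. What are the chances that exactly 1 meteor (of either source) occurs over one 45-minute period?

0.1570

Independent Poisson processes superpose: combined rate λ = 1.7 + 2.2 = 3.9 per hour.
Over the interval, μ = 3.9 × 0.75 = 2.925 (a 45-minute period = 0.75 hours).
P(N = 1) = e^(−2.925) · 2.925^1/1! ≈ 0.1570.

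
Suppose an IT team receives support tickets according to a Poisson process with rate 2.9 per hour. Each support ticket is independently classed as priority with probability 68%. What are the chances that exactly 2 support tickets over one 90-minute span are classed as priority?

0.2272

Thinning: the support tickets that are classed as priority themselves form a Poisson process with rate 0.68 × 2.9 = 1.972 per hour.
Over the interval, μ = 1.972 × 1.5 = 2.958 (a 90-minute span = 1.5 hours).
P(N = 2) = e^(−2.958) · 2.958^2/2! ≈ 0.2272.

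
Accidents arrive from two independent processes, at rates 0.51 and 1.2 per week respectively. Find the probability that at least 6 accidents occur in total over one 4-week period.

Independent Poisson processes superpose: combined rate λ = 0.51 + 1.2 = 1.71 per week.
Over the interval, μ = 1.71 × 4 = 6.84 (a 4-week period = 4 weeks).
P(N ≥ 6) = 1 − P(N ≤ 5) ≈ 0.6784.

0.6784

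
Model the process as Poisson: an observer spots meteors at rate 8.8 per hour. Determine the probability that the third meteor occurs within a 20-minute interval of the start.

0.5617

Over the interval, μ = 8.8 × 1/3 ≈ 2.93333 (a 20-minute interval = 1/3 hours).
The third arrival falls in the interval iff at least 3 events occur there: P(S_3 ≤ t) = P(N ≥ 3) = 1 − P(N ≤ 2) ≈ 0.5617.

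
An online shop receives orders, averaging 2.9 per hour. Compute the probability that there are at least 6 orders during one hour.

0.0742

With mean μ = 2.9 per hour,
P(N ≥ 6) = 1 − P(N ≤ 5) = 1 − Σ_{j=0}^{5} e^(−μ) μ^j/j! ≈ 0.0742.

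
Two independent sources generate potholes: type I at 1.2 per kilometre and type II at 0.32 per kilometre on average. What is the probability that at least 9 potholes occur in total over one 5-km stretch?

Independent Poisson processes superpose: combined rate λ = 1.2 + 0.32 = 1.52 per kilometre.
Over the interval, μ = 1.52 × 5 = 7.6 (a 5-km stretch = 5 kilometres).
P(N ≥ 9) = 1 − P(N ≤ 8) ≈ 0.3518.

0.3518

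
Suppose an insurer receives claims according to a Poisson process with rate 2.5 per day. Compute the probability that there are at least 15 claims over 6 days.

Over the interval, μ = 2.5 × 6 = 15 (6 days).
P(N ≥ 15) = 1 − P(N ≤ 14) = 1 − Σ_{j=0}^{14} e^(−μ) μ^j/j! ≈ 0.5343.

0.5343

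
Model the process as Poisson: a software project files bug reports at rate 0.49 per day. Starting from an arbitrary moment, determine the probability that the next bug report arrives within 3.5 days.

0.8200

Inter-arrival times are exponential with rate λ = 0.49 per day.
P(T ≤ 3.5) = 1 − e^(−λt) = 1 − e^(−0.49 × 3.5) = 1 − e^(−1.715) ≈ 0.8200.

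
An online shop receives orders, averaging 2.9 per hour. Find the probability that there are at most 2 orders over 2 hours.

Over the interval, μ = 2.9 × 2 = 5.8 (2 hours).
P(N ≤ 2) = Σ_{j=0}^{2} e^(−μ) μ^j/j! ≈ 0.0715.

0.0715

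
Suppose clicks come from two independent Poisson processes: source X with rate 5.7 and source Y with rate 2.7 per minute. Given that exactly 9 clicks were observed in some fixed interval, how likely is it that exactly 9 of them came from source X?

Given the total, each event is independently from source X with probability p = λ_X/(λ_X+λ_Y) = 5.7/8.4 ≈ 0.6786.
So K ~ Binomial(9, 5.7/8.4): P(K = 9) = C(9,9) · (5.7/8.4)^9 · (2.7/8.4)^0 ≈ 0.0305.

0.0305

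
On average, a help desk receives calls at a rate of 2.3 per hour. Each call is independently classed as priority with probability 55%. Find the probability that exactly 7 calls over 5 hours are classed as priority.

Thinning: the calls that are classed as priority themselves form a Poisson process with rate 0.55 × 2.3 = 1.265 per hour.
Over the interval, μ = 1.265 × 5 = 6.325 (5 hours).
P(N = 7) = e^(−6.325) · 6.325^7/7! ≈ 0.1439.

0.1439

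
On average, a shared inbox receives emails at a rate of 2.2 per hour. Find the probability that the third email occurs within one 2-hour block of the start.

0.8149

Over the interval, μ = 2.2 × 2 = 4.4 (a 2-hour block = 2 hours).
The third arrival falls in the interval iff at least 3 events occur there: P(S_3 ≤ t) = P(N ≥ 3) = 1 − P(N ≤ 2) ≈ 0.8149.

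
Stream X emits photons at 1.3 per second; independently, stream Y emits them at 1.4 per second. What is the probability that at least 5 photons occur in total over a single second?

Independent Poisson processes superpose: combined rate λ = 1.3 + 1.4 = 2.7 per second.
So μ = 2.7.
P(N ≥ 5) = 1 − P(N ≤ 4) ≈ 0.1371.

0.1371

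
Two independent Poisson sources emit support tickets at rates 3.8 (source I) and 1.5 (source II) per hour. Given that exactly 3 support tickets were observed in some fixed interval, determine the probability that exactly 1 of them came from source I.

0.1723

Given the total, each event is independently from source I with probability p = λ_I/(λ_I+λ_II) = 3.8/5.3 ≈ 0.7170.
So K ~ Binomial(3, 3.8/5.3): P(K = 1) = C(3,1) · (3.8/5.3)^1 · (1.5/5.3)^2 ≈ 0.1723.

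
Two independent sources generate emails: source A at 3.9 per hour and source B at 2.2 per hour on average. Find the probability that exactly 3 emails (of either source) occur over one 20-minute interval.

Independent Poisson processes superpose: combined rate λ = 3.9 + 2.2 = 6.1 per hour.
Over the interval, μ = 6.1 × 1/3 ≈ 2.03333 (a 20-minute interval = 1/3 hours).
P(N = 3) = e^(−2.03333) · 2.03333^3/3! ≈ 0.1834.

0.1834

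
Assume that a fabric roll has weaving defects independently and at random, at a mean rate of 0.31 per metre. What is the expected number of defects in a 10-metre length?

3.1

E[N] = λt = 0.31 × 10 = 3.1 (a 10-metre length = 10 metres).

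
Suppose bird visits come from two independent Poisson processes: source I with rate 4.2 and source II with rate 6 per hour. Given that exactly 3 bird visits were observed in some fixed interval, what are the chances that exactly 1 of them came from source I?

Given the total, each event is independently from source I with probability p = λ_I/(λ_I+λ_II) = 4.2/10.2 ≈ 0.4118.
So K ~ Binomial(3, 4.2/10.2): P(K = 1) = C(3,1) · (4.2/10.2)^1 · (6/10.2)^2 ≈ 0.4274.

0.4274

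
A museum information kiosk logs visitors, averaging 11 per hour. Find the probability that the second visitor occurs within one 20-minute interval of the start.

Over the interval, μ = 11 × 1/3 ≈ 3.66667 (a 20-minute interval = 1/3 hours).
The second arrival falls in the interval iff at least 2 events occur there: P(S_2 ≤ t) = P(N ≥ 2) = 1 − P(N ≤ 1) ≈ 0.8807.

0.8807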